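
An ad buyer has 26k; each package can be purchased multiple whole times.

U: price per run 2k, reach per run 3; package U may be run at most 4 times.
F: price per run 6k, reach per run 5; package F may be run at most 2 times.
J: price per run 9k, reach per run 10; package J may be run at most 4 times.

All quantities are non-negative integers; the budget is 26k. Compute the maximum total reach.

4×U and 2×J: price 26 ≤ 26, reach 4·3 + 2·10 = 32.
3×U and 2×J: price 24 ≤ 26, reach 3·3 + 2·10 = 29.
Best is 32.

32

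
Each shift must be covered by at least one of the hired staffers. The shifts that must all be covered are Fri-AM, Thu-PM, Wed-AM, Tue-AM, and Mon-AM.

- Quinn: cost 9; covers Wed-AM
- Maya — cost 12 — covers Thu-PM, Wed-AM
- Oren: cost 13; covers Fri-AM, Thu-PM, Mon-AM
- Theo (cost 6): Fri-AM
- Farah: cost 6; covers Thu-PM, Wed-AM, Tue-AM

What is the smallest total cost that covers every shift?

The greedy cost-per-new-shift heuristic would pick Farah, Theo, and Oren for 25, but a cheaper cover exists.
Choose Oren and Farah: together they cover Fri-AM, Thu-PM, Wed-AM, Tue-AM, Mon-AM — every shift.
Total cost: 13 + 6 = 19.
No cover costs less than 19.

19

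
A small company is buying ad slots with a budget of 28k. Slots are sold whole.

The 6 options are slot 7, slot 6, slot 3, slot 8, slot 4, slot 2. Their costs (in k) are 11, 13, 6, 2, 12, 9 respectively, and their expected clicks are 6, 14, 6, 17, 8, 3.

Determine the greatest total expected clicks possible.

slot 6 + slot 8 + slot 4: cost 13 + 2 + 12 = 27 ≤ 28, expected clicks 14 + 17 + 8 = 39.
slot 6 + slot 3 + slot 8: cost 13 + 6 + 2 = 21 ≤ 28, expected clicks 14 + 6 + 17 = 37.
slot 7 + slot 6 + slot 8: cost 11 + 13 + 2 = 26 ≤ 28, expected clicks 6 + 14 + 17 = 37.
Best is slot 6, slot 8, and slot 4 with total expected clicks 39.

39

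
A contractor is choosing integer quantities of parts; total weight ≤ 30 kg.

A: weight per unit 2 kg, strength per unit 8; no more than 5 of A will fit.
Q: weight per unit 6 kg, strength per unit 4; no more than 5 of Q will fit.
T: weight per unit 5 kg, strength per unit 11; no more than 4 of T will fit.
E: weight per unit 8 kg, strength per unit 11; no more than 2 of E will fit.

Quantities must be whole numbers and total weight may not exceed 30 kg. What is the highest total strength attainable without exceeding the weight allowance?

4×A and 4×T: weight 28 ≤ 30, strength 4·8 + 4·11 = 76.
5×A and 4×T: weight 30 ≤ 30, strength 5·8 + 4·11 = 84.
Best is 84.

84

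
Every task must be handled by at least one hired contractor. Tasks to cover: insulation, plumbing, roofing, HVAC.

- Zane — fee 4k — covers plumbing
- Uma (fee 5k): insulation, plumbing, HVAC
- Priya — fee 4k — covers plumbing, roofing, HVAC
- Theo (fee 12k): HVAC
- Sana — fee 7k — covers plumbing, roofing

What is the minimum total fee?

9

Choose Uma and Priya: together they cover insulation, plumbing, roofing, HVAC — every task.
Total fee: 5 + 4 = 9.
No cover costs less than 9.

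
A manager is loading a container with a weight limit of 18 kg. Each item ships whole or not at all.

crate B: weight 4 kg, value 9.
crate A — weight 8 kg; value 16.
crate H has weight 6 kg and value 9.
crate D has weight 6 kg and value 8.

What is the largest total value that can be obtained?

34

Treat it as a binary knapsack problem.
Take crate B, crate A, and crate H: weight 4 + 8 + 6 = 18 ≤ 18, value 9 + 16 + 9 = 34.
No other feasible combination does better.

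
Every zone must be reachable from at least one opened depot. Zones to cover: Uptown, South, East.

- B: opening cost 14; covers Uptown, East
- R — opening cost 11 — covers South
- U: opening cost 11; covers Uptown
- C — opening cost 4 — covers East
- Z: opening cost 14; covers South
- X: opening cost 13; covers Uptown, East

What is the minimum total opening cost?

The greedy cost-per-new-zone heuristic would pick C, R, and U for 26, but a cheaper cover exists.
Choose R and X: together they cover Uptown, South, East — every zone.
Total opening cost: 11 + 13 = 24.
No cover costs less than 24.

24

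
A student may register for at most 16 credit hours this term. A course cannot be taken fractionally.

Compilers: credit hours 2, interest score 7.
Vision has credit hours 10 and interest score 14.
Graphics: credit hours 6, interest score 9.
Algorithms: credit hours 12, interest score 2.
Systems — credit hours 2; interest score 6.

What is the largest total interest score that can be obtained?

Vision + Graphics: credit hours 10 + 6 = 16 ≤ 16, interest score 14 + 9 = 23.
Compilers + Vision + Systems: credit hours 2 + 10 + 2 = 14 ≤ 16, interest score 7 + 14 + 6 = 27.
Best is Compilers, Vision, and Systems with total interest score 27.

27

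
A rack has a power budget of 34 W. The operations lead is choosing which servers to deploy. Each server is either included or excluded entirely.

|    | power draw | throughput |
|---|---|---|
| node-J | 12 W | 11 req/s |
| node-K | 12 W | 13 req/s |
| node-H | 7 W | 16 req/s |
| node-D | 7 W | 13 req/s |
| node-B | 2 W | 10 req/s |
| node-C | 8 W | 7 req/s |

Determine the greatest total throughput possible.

52

Take node-K, node-H, node-D, and node-B: power draw 12 + 7 + 7 + 2 = 28 ≤ 34, throughput 13 + 16 + 13 + 10 = 52.
No other feasible combination does better.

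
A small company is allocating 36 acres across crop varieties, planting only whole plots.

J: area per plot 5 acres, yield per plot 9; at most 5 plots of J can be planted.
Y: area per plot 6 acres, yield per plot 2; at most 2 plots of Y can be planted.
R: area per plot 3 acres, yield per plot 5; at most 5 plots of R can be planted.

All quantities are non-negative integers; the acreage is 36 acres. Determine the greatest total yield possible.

61

This is a bounded integer knapsack.
Take 4×J and 5×R: area 35 ≤ 36, yield 4·9 + 5·5 = 61.
No other integer combination yields more.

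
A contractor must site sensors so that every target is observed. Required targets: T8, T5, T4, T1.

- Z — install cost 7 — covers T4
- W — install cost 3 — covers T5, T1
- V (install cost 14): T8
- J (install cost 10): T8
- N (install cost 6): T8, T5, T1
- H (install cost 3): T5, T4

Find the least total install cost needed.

The greedy cost-per-new-target heuristic would pick W, H, and N for 12, but a cheaper cover exists.
Choose N and H: together they cover T8, T5, T4, T1 — every target.
Total install cost: 6 + 3 = 9.
No cover costs less than 9.

9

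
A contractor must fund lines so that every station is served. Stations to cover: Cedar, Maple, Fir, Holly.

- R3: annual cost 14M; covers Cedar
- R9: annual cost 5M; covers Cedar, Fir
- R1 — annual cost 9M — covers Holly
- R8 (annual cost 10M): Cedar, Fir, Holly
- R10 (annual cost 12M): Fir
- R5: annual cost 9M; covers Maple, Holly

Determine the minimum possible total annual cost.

Choose R9 and R5: together they cover Cedar, Maple, Fir, Holly — every station.
Total annual cost: 5 + 9 = 14.

14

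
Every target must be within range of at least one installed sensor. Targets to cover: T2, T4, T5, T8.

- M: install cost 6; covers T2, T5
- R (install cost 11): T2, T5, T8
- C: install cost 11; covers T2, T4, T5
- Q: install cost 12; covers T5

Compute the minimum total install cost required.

This is a weighted set-cover instance.
The greedy cost-per-new-target heuristic would pick M, R, and C for 28, but a cheaper cover exists.
Choose R and C: together they cover T2, T4, T5, T8 — every target.
Total install cost: 11 + 11 = 22.
No cover costs less than 22.

22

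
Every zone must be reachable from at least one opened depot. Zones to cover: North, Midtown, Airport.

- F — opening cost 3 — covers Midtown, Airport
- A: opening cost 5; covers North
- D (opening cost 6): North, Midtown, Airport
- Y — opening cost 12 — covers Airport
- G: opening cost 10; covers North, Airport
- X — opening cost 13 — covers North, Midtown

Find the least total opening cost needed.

The greedy cost-per-new-zone heuristic would pick F and A for 8, but a cheaper cover exists.
D alone covers North, Midtown, Airport — every zone.
Total opening cost: 6.
No cover costs less than 6.

6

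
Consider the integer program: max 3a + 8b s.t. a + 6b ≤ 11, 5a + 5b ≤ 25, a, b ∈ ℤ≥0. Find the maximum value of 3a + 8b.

Relaxing integrality, the LP optimum is 21.00 at (a,b) = (3.8, 1.2), which is not an integer point.
(a,b)=(4,1): 1·4+6·1=10≤11, 5·4+5·1=25≤25, objective 20.
(a,b)=(3,1): 1·3+6·1=9≤11, 5·3+5·1=20≤25, objective 17.
(a,b)=(5,0): 1·5+6·0=5≤11, 5·5+5·0=25≤25, objective 15.
Maximum is 20 at (a,b)=(4,1).

20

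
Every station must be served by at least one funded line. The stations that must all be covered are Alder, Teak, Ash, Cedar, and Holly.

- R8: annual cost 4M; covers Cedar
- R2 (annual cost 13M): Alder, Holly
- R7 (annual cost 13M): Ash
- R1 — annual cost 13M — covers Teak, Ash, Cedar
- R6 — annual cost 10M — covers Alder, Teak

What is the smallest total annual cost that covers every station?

26

This is a weighted set-cover instance.
Choose R2 and R1: together they cover Alder, Teak, Ash, Cedar, Holly — every station.
Total annual cost: 13 + 13 = 26.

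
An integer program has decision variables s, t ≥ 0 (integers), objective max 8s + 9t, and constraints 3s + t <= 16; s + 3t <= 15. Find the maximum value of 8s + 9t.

The continuous relaxation peaks at (4.12, 3.62) with value 65.62; rounding to a feasible lattice point costs some objective.
(s,t)=(3,4): 3·3+1·4=13≤16, 1·3+3·4=15≤15, objective 60.
(s,t)=(4,3): 3·4+1·3=15≤16, 1·4+3·3=13≤15, objective 59.
No feasible integer point exceeds 60.

60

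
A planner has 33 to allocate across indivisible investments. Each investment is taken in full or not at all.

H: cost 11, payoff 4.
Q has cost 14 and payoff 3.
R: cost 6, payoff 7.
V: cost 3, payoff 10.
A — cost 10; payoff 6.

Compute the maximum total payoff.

Q + R + V + A: cost 14 + 6 + 3 + 10 = 33 ≤ 33, payoff 3 + 7 + 10 + 6 = 26.
H + R + V + A: cost 11 + 6 + 3 + 10 = 30 ≤ 33, payoff 4 + 7 + 10 + 6 = 27.
Best is H, R, V, and A with total payoff 27.

27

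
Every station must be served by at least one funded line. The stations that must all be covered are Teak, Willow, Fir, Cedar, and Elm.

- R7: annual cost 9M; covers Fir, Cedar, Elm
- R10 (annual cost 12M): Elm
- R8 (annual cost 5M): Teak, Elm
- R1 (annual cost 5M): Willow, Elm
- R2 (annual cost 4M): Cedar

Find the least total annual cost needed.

This is a weighted set-cover instance.
The greedy cost-per-new-station heuristic would pick R8, R2, R1, and R7 for 23, but a cheaper cover exists.
Choose R7, R8, and R1: together they cover Teak, Willow, Fir, Cedar, Elm — every station.
Total annual cost: 9 + 5 + 5 = 19.
No cover costs less than 19.

19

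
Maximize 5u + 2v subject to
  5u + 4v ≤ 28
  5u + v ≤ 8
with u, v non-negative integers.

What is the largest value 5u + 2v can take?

The continuous relaxation peaks at (0.267, 6.67) with value 14.67; rounding to a feasible lattice point costs some objective.
(u,v)=(0,7): 5·0+4·7=28≤28, 5·0+1·7=7≤8, objective 14.
(u,v)=(0,6): 5·0+4·6=24≤28, 5·0+1·6=6≤8, objective 12.
(u,v)=(0,5): 5·0+4·5=20≤28, 5·0+1·5=5≤8, objective 10.
Maximum is 14 at (u,v)=(0,7).

14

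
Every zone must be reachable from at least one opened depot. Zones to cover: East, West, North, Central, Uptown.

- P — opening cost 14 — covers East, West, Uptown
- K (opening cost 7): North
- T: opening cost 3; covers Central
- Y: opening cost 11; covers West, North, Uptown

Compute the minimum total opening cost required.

This is a weighted set-cover instance.
Choose P, K, and T: together they cover East, West, North, Central, Uptown — every zone.
Total opening cost: 14 + 7 + 3 = 24.

24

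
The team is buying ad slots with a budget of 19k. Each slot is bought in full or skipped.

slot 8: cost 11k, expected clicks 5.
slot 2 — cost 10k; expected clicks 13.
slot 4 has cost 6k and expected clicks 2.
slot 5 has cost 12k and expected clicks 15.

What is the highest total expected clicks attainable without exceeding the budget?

Take slot 4 and slot 5: cost 6 + 12 = 18 ≤ 19, expected clicks 2 + 15 = 17.
No other feasible combination does better.

17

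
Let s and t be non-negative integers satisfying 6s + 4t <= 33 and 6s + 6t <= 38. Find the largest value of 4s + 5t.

30

The continuous relaxation peaks at (0, 6.33) with value 31.67; rounding to a feasible lattice point costs some objective.
(s,t)=(0,6): 6·0+4·6=24≤33, 6·0+6·6=36≤38, objective 30.
(s,t)=(1,5): 6·1+4·5=26≤33, 6·1+6·5=36≤38, objective 29.
The best lattice point is (0,6), giving 30.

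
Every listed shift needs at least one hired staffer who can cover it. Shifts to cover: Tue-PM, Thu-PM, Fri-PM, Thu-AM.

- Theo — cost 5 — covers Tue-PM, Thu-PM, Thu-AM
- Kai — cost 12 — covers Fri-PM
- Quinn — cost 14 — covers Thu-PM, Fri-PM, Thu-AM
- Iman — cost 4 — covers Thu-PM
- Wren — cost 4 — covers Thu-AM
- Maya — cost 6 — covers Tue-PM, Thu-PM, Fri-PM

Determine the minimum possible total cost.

10

The greedy cost-per-new-shift heuristic would pick Theo and Maya for 11, but a cheaper cover exists.
Choose Wren and Maya: together they cover Tue-PM, Thu-PM, Fri-PM, Thu-AM — every shift.
Total cost: 4 + 6 = 10.
No cover costs less than 10.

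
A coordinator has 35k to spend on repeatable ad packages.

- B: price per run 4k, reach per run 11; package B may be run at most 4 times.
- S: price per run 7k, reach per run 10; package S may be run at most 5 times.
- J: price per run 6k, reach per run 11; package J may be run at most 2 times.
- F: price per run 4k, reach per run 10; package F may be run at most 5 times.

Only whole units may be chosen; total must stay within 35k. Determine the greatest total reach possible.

B has the best ratio (11/4); taking only B gives at most 4×11 = 44 (stopped by the supply cap of 4).
Mixing does better — 4×B, 1×J, and 3×F: price 34 ≤ 35, reach 4·11 + 1·11 + 3·10 = 85.

85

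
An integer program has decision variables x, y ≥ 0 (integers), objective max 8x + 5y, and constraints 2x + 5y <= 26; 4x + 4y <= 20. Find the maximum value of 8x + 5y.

40

(x,y)=(5,0): 2·5+5·0=10≤26, 4·5+4·0=20≤20, objective 40.
(x,y)=(4,1): 2·4+5·1=13≤26, 4·4+4·1=20≤20, objective 37.
(x,y)=(4,0): 2·4+5·0=8≤26, 4·4+4·0=16≤20, objective 32.
The best lattice point is (5,0), giving 40.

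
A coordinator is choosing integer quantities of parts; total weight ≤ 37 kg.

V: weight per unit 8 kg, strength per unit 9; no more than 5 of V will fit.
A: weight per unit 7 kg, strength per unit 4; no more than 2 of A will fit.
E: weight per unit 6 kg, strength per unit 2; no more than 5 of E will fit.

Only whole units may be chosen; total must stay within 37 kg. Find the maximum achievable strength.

36

This is a bounded integer knapsack.
3×V, 1×A, and 1×E: weight 37 ≤ 37, strength 3·9 + 1·4 + 1·2 = 33.
4×V: weight 32 ≤ 37, strength 4·9 = 36.
Best is 36.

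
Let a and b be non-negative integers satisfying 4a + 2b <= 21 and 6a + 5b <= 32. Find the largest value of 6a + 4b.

30

The continuous relaxation peaks at (5.12, 0.25) with value 31.75; rounding to a feasible lattice point costs some objective.
(a,b)=(5,0): 4·5+2·0=20≤21, 6·5+5·0=30≤32, objective 30.
(a,b)=(4,1): 4·4+2·1=18≤21, 6·4+5·1=29≤32, objective 28.
(a,b)=(4,0): 4·4+2·0=16≤21, 6·4+5·0=24≤32, objective 24.
No feasible integer point exceeds 30.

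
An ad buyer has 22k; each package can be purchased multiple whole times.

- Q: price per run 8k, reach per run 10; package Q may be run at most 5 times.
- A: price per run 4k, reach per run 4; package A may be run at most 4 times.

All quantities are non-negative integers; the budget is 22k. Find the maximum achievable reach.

24

This is a bounded integer knapsack.
2×Q and 1×A: price 20 ≤ 22, reach 2·10 + 1·4 = 24.
1×Q and 3×A: price 20 ≤ 22, reach 1·10 + 3·4 = 22.
Best is 24.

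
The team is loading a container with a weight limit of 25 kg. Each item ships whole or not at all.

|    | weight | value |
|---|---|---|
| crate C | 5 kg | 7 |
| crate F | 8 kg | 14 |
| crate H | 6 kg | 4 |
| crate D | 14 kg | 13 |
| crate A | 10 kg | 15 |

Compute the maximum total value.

This is a 0-1 knapsack instance.
Take crate C, crate F, and crate A: weight 5 + 8 + 10 = 23 ≤ 25, value 7 + 14 + 15 = 36.
No other feasible combination does better.

36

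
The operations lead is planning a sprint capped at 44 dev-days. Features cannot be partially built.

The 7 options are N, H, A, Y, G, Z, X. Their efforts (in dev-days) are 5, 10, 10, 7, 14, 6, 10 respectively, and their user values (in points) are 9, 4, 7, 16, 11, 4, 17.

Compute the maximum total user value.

57

This is an integer program with binary decision variables.
Allowing fractional choices, the relaxed optimum would be about 58.6, but features are indivisible.
N + Y + G + Z + X: effort 5 + 7 + 14 + 6 + 10 = 42 ≤ 44, user value 9 + 16 + 11 + 4 + 17 = 57.
N + Y + G + X: effort 5 + 7 + 14 + 10 = 36 ≤ 44, user value 9 + 16 + 11 + 17 = 53.
Best is N, Y, G, Z, and X with total user value 57.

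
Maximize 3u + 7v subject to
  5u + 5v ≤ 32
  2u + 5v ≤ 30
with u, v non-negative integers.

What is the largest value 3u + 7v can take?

(u,v)=(0,6): 5·0+5·6=30≤32, 2·0+5·6=30≤30, objective 42.
(u,v)=(1,5): 5·1+5·5=30≤32, 2·1+5·5=27≤30, objective 38.
(u,v)=(0,5): 5·0+5·5=25≤32, 2·0+5·5=25≤30, objective 35.
(u,v)=(1,4): 5·1+5·4=25≤32, 2·1+5·4=22≤30, objective 31.
The best lattice point is (0,6), giving 42.

42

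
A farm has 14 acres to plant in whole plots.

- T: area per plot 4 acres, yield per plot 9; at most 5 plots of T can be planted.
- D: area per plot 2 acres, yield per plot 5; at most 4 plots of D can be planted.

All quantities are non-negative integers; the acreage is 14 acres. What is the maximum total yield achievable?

Take 2×T and 3×D: area 14 ≤ 14, yield 2·9 + 3·5 = 33.
No other integer combination yields more.

33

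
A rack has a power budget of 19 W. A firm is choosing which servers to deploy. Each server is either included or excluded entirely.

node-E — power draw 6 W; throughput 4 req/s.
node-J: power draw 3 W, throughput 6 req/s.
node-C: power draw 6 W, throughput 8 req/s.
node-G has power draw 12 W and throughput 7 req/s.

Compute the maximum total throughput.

18

Allowing fractional choices, the relaxed optimum would be about 20.3, but servers are indivisible.
node-E + node-J + node-C: power draw 6 + 3 + 6 = 15 ≤ 19, throughput 4 + 6 + 8 = 18.
node-C + node-G: power draw 6 + 12 = 18 ≤ 19, throughput 8 + 7 = 15.
Best is node-E, node-J, and node-C with total throughput 18.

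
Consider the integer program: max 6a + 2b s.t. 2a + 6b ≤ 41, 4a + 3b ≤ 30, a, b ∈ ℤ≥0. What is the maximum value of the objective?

42

(a,b)=(7,0) is feasible, giving 42.
(a,b)=(6,1) is feasible, giving 38.
(a,b)=(6,0) is feasible, giving 36.
The best lattice point is (7,0), giving 42.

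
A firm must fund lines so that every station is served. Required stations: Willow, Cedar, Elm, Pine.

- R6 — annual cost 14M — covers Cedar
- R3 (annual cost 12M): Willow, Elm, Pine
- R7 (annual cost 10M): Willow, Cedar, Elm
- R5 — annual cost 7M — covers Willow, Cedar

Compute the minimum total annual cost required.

The greedy cost-per-new-station heuristic would pick R7 and R3 for 22, but a cheaper cover exists.
Choose R3 and R5: together they cover Willow, Cedar, Elm, Pine — every station.
Total annual cost: 12 + 7 = 19.
No cover costs less than 19.

19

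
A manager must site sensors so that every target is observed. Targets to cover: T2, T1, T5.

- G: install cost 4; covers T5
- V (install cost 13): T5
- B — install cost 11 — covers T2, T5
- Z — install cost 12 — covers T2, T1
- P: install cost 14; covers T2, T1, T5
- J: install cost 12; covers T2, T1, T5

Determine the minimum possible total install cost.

This is a weighted set-cover instance.
The greedy cost-per-new-target heuristic would pick G and Z for 16, but a cheaper cover exists.
J alone covers T2, T1, T5 — every target.
Total install cost: 12.
No cover costs less than 12.

12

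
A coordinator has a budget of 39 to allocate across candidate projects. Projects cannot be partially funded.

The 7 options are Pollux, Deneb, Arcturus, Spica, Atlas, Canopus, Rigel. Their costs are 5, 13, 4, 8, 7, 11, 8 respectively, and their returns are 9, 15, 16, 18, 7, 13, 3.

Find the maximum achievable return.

Pollux + Arcturus + Spica + Atlas + Canopus: cost 5 + 4 + 8 + 7 + 11 = 35 ≤ 39, return 9 + 16 + 18 + 7 + 13 = 63.
Pollux + Deneb + Arcturus + Spica + Atlas: cost 5 + 13 + 4 + 8 + 7 = 37 ≤ 39, return 9 + 15 + 16 + 18 + 7 = 65.
Deneb + Arcturus + Spica + Canopus: cost 13 + 4 + 8 + 11 = 36 ≤ 39, return 15 + 16 + 18 + 13 = 62.
Best is Pollux, Deneb, Arcturus, Spica, and Atlas with total return 65.

65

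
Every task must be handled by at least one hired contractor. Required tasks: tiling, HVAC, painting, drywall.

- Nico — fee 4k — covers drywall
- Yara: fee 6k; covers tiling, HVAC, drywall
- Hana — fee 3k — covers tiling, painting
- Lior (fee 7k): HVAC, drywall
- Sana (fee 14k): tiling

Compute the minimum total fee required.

Choose Yara and Hana: together they cover tiling, HVAC, painting, drywall — every task.
Total fee: 6 + 3 = 9.
No cover costs less than 9.

9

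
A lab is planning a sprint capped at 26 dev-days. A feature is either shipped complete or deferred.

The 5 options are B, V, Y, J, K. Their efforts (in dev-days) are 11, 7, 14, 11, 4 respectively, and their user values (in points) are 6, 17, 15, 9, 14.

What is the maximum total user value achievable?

46

Allowing fractional choices, the relaxed optimum would be about 46.8, but features are indivisible.
V + J + K: effort 7 + 11 + 4 = 22 ≤ 26, user value 17 + 9 + 14 = 40.
B + V + K: effort 11 + 7 + 4 = 22 ≤ 26, user value 6 + 17 + 14 = 37.
V + Y + K: effort 7 + 14 + 4 = 25 ≤ 26, user value 17 + 15 + 14 = 46.
Best is V, Y, and K with total user value 46.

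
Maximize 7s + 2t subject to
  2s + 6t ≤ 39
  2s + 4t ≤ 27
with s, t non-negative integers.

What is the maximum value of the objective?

(s,t)=(13,0) is feasible, giving 91.
(s,t)=(12,0) is feasible, giving 84.
Maximum is 91 at (s,t)=(13,0).

91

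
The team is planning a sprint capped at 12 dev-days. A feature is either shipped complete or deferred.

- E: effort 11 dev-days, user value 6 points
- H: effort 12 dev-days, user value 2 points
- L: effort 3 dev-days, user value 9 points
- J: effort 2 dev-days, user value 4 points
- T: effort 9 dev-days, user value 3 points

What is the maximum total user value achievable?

Treat it as a binary knapsack problem.
Take L and J: effort 3 + 2 = 5 ≤ 12, user value 9 + 4 = 13.
No other feasible combination does better.

13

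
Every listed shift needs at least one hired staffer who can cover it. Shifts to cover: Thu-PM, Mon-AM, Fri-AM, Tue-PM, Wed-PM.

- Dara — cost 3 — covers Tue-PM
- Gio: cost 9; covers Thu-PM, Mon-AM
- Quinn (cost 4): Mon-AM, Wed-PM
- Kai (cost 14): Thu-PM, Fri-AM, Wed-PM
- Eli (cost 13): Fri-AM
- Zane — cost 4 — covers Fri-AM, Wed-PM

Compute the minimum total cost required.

This is an integer covering problem.
Choose Dara, Gio, and Zane: together they cover Thu-PM, Mon-AM, Fri-AM, Tue-PM, Wed-PM — every shift.
Total cost: 3 + 9 + 4 = 16.

16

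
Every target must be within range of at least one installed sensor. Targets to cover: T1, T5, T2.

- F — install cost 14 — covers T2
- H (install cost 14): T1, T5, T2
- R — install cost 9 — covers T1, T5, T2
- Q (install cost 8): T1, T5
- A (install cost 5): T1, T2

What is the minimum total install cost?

9

The greedy cost-per-new-target heuristic would pick A and Q for 13, but a cheaper cover exists.
R alone covers T1, T5, T2 — every target.
Total install cost: 9.
No cover costs less than 9.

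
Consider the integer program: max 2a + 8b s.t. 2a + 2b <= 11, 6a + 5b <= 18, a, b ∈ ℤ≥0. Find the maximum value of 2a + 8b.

Relaxing integrality, the LP optimum is 28.80 at (a,b) = (0, 3.6), which is not an integer point.
(a,b)=(0,3): 2·0+2·3=6≤11, 6·0+5·3=15≤18, objective 24.
(a,b)=(1,2): 2·1+2·2=6≤11, 6·1+5·2=16≤18, objective 18.
(a,b)=(0,2): 2·0+2·2=4≤11, 6·0+5·2=10≤18, objective 16.
The best lattice point is (0,3), giving 24.

24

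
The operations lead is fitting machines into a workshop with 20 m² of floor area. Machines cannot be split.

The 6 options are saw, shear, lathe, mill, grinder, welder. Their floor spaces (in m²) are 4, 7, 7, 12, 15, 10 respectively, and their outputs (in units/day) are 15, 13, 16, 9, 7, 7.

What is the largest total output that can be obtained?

shear + lathe: floor space 7 + 7 = 14 ≤ 20, output 13 + 16 = 29.
saw + lathe: floor space 4 + 7 = 11 ≤ 20, output 15 + 16 = 31.
saw + shear + lathe: floor space 4 + 7 + 7 = 18 ≤ 20, output 15 + 13 + 16 = 44.
Best is saw, shear, and lathe with total output 44.

44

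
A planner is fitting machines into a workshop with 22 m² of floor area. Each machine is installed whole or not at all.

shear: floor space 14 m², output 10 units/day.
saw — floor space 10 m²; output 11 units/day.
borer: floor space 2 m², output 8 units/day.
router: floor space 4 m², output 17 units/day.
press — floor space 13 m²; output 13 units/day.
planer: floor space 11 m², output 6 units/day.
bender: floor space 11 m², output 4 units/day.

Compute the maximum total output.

38

Allowing fractional choices, the relaxed optimum would be about 42.0, but machines are indivisible.
borer + router + press: floor space 2 + 4 + 13 = 19 ≤ 22, output 8 + 17 + 13 = 38.
saw + borer + router: floor space 10 + 2 + 4 = 16 ≤ 22, output 11 + 8 + 17 = 36.
Best is borer, router, and press with total output 38.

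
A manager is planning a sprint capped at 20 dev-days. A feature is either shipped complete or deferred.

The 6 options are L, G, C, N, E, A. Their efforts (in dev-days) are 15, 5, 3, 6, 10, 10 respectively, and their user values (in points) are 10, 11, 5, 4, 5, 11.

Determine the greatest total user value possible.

27

This is an integer program with binary decision variables.
Allowing fractional choices, the relaxed optimum would be about 28.3, but features are indivisible.
G + C + A: effort 5 + 3 + 10 = 18 ≤ 20, user value 11 + 5 + 11 = 27.
G + C + E: effort 5 + 3 + 10 = 18 ≤ 20, user value 11 + 5 + 5 = 21.
G + A: effort 5 + 10 = 15 ≤ 20, user value 11 + 11 = 22.
Best is G, C, and A with total user value 27.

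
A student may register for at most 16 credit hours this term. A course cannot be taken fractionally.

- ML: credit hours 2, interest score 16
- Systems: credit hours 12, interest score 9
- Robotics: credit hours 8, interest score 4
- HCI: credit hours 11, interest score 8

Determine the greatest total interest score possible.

Allowing fractional choices, the relaxed optimum would be about 26.5, but courses are indivisible.
ML + HCI: credit hours 2 + 11 = 13 ≤ 16, interest score 16 + 8 = 24.
ML + Systems: credit hours 2 + 12 = 14 ≤ 16, interest score 16 + 9 = 25.
ML + Robotics: credit hours 2 + 8 = 10 ≤ 16, interest score 16 + 4 = 20.
Best is ML and Systems with total interest score 25.

25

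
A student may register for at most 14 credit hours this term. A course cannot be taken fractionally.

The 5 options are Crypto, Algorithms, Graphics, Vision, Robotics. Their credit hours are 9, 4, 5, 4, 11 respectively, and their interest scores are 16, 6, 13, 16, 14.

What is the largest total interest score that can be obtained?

Allowing fractional choices, the relaxed optimum would be about 37.9, but courses are indivisible.
Graphics + Vision: credit hours 5 + 4 = 9 ≤ 14, interest score 13 + 16 = 29.
Crypto + Vision: credit hours 9 + 4 = 13 ≤ 14, interest score 16 + 16 = 32.
Algorithms + Graphics + Vision: credit hours 4 + 5 + 4 = 13 ≤ 14, interest score 6 + 13 + 16 = 35.
Best is Algorithms, Graphics, and Vision with total interest score 35.

35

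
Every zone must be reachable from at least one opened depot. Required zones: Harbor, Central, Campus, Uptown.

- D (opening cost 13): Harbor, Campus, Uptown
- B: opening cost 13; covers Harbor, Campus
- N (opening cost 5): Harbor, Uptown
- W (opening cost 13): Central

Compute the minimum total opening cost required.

26

The greedy cost-per-new-zone heuristic would pick N, D, and W for 31, but a cheaper cover exists.
Choose D and W: together they cover Harbor, Central, Campus, Uptown — every zone.
Total opening cost: 13 + 13 = 26.
No cover costs less than 26.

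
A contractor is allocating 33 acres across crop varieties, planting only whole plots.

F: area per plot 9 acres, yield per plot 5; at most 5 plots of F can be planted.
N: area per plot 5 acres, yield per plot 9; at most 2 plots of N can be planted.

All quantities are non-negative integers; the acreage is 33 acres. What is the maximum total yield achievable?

28

3×F and 1×N: area 32 ≤ 33, yield 3·5 + 1·9 = 24.
2×F and 2×N: area 28 ≤ 33, yield 2·5 + 2·9 = 28.
Best is 28.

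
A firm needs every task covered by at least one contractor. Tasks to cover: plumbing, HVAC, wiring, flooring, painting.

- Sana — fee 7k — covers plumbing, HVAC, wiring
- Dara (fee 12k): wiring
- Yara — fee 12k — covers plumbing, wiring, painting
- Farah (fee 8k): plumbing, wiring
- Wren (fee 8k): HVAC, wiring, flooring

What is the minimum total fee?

The greedy cost-per-new-task heuristic would pick Sana, Wren, and Yara for 27, but a cheaper cover exists.
Choose Yara and Wren: together they cover plumbing, HVAC, wiring, flooring, painting — every task.
Total fee: 12 + 8 = 20.
No cover costs less than 20.

20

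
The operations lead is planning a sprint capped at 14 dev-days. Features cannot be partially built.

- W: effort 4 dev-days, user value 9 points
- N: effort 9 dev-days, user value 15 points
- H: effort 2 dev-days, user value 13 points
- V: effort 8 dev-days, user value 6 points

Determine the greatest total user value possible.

28

W + N: effort 4 + 9 = 13 ≤ 14, user value 9 + 15 = 24.
N + H: effort 9 + 2 = 11 ≤ 14, user value 15 + 13 = 28.
W + H + V: effort 4 + 2 + 8 = 14 ≤ 14, user value 9 + 13 + 6 = 28.
The maximum user value is 28; one optimal choice is N and H.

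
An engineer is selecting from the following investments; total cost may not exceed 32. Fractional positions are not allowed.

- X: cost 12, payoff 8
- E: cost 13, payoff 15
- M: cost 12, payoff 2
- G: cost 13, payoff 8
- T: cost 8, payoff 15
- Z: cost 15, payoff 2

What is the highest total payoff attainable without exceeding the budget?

30

This is a 0-1 knapsack instance.
X + M + T: cost 12 + 12 + 8 = 32 ≤ 32, payoff 8 + 2 + 15 = 25.
E + T: cost 13 + 8 = 21 ≤ 32, payoff 15 + 15 = 30.
X + T: cost 12 + 8 = 20 ≤ 32, payoff 8 + 15 = 23.
Best is E and T with total payoff 30.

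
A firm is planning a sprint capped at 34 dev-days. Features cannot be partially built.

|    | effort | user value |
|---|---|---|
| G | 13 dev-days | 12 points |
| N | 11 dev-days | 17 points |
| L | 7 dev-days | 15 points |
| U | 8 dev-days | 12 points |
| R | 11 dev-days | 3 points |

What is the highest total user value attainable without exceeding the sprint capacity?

This is an integer program with binary decision variables.
G + N + L: effort 13 + 11 + 7 = 31 ≤ 34, user value 12 + 17 + 15 = 44.
N + L + U: effort 11 + 7 + 8 = 26 ≤ 34, user value 17 + 15 + 12 = 44.
G + N + U: effort 13 + 11 + 8 = 32 ≤ 34, user value 12 + 17 + 12 = 41.
The maximum user value is 44; one optimal choice is N, L, and U.

44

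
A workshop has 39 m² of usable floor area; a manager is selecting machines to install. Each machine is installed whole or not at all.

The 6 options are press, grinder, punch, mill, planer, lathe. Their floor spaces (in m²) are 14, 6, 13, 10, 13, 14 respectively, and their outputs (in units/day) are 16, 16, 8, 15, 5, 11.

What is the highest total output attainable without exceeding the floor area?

47

Allowing fractional choices, the relaxed optimum would be about 54.1, but machines are indivisible.
grinder + mill + lathe: floor space 6 + 10 + 14 = 30 ≤ 39, output 16 + 15 + 11 = 42.
press + grinder + mill: floor space 14 + 6 + 10 = 30 ≤ 39, output 16 + 16 + 15 = 47.
press + grinder + lathe: floor space 14 + 6 + 14 = 34 ≤ 39, output 16 + 16 + 11 = 43.
Best is press, grinder, and mill with total output 47.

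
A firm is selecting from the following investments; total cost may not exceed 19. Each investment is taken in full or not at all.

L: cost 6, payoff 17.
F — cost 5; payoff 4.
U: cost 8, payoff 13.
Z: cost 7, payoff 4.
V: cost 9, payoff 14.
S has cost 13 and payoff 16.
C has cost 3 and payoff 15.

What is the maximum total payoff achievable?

46

L + F + C: cost 6 + 5 + 3 = 14 ≤ 19, payoff 17 + 4 + 15 = 36.
L + U + C: cost 6 + 8 + 3 = 17 ≤ 19, payoff 17 + 13 + 15 = 45.
L + V + C: cost 6 + 9 + 3 = 18 ≤ 19, payoff 17 + 14 + 15 = 46.
Best is L, V, and C with total payoff 46.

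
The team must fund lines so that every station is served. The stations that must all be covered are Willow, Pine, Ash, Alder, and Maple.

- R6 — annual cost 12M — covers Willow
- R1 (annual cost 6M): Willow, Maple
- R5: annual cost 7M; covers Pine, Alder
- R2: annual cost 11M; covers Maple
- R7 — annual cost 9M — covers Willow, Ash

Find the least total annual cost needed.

22

Choose R1, R5, and R7: together they cover Willow, Pine, Ash, Alder, Maple — every station.
Total annual cost: 6 + 7 + 9 = 22.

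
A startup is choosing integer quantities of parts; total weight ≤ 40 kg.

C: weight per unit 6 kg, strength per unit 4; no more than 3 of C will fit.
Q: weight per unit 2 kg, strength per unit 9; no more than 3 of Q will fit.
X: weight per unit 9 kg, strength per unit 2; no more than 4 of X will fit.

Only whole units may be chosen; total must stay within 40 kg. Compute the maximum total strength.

41

This is a bounded integer knapsack.
3×C, 3×Q, and 1×X: weight 33 ≤ 40, strength 3·4 + 3·9 + 1·2 = 41.
2×C, 3×Q, and 2×X: weight 36 ≤ 40, strength 2·4 + 3·9 + 2·2 = 39.
Best is 41.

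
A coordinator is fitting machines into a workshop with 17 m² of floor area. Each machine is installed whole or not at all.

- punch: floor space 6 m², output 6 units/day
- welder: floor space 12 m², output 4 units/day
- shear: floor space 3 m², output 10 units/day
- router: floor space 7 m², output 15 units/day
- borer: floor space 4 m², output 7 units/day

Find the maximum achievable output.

32

This is a 0-1 knapsack instance.
Allowing fractional choices, the relaxed optimum would be about 35.0, but machines are indivisible.
shear + router + borer: floor space 3 + 7 + 4 = 14 ≤ 17, output 10 + 15 + 7 = 32.
punch + shear + router: floor space 6 + 3 + 7 = 16 ≤ 17, output 6 + 10 + 15 = 31.
Best is shear, router, and borer with total output 32.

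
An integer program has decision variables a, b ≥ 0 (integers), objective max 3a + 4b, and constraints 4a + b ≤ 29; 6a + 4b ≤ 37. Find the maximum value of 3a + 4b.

(a,b)=(0,9) is feasible, giving 36.
(a,b)=(0,8) is feasible, giving 32.
Maximum is 36 at (a,b)=(0,9).

36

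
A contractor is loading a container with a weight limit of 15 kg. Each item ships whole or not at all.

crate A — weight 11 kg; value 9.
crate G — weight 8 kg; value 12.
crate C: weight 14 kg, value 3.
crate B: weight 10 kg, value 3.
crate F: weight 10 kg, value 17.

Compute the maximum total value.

This is an integer program with binary decision variables.
Take crate F: weight 10 ≤ 15, value 17.
No other feasible combination does better.

17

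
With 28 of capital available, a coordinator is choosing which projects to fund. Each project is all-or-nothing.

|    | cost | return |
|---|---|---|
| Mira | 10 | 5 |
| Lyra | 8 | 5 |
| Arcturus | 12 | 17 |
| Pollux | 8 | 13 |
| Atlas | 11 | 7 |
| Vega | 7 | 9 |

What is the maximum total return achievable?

39

Allowing fractional choices, the relaxed optimum would be about 39.6, but projects are indivisible.
Lyra + Arcturus + Vega: cost 8 + 12 + 7 = 27 ≤ 28, return 5 + 17 + 9 = 31.
Arcturus + Pollux + Vega: cost 12 + 8 + 7 = 27 ≤ 28, return 17 + 13 + 9 = 39.
Lyra + Arcturus + Pollux: cost 8 + 12 + 8 = 28 ≤ 28, return 5 + 17 + 13 = 35.
Best is Arcturus, Pollux, and Vega with total return 39.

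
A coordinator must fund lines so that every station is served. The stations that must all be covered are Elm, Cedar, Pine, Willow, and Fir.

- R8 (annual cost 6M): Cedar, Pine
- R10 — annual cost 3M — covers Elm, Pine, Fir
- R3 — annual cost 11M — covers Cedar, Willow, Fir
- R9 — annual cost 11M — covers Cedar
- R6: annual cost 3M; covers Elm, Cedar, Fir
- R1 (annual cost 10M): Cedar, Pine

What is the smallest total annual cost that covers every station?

This is a weighted set-cover instance.
The greedy cost-per-new-station heuristic would pick R10, R6, and R3 for 17, but a cheaper cover exists.
Choose R10 and R3: together they cover Elm, Cedar, Pine, Willow, Fir — every station.
Total annual cost: 3 + 11 = 14.
No cover costs less than 14.

14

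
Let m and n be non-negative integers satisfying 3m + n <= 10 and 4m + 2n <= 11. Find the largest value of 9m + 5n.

The continuous relaxation peaks at (0, 5.5) with value 27.50; rounding to a feasible lattice point costs some objective.
(m,n)=(0,5): 3·0+1·5=5≤10, 4·0+2·5=10≤11, objective 25.
(m,n)=(0,4): 3·0+1·4=4≤10, 4·0+2·4=8≤11, objective 20.
No feasible integer point exceeds 25.

25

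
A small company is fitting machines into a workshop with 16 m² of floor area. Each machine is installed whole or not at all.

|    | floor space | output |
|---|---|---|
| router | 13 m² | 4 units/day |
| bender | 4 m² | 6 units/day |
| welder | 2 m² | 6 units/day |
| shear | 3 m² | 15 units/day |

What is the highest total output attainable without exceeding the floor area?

27

Allowing fractional choices, the relaxed optimum would be about 29.2, but machines are indivisible.
welder + shear: floor space 2 + 3 = 5 ≤ 16, output 6 + 15 = 21.
bender + welder + shear: floor space 4 + 2 + 3 = 9 ≤ 16, output 6 + 6 + 15 = 27.
Best is bender, welder, and shear with total output 27.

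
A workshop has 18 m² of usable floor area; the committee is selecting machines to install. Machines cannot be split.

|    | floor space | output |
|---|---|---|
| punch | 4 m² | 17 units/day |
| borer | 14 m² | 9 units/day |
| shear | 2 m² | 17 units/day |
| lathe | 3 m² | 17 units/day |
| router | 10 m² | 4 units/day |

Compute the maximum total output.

51

Take punch, shear, and lathe: floor space 4 + 2 + 3 = 9 ≤ 18, output 17 + 17 + 17 = 51.
No other feasible combination does better.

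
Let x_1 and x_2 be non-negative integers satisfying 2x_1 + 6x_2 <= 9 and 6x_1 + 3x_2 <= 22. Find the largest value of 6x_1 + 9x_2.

18

Relaxing integrality, the LP optimum is 24.00 at (x_1,x_2) = (3.5, 0.333), which is not an integer point.
(x_1,x_2)=(3,0): 2·3+6·0=6≤9, 6·3+3·0=18≤22, objective 18.
(x_1,x_2)=(2,0): 2·2+6·0=4≤9, 6·2+3·0=12≤22, objective 12.
Maximum is 18 at (x_1,x_2)=(3,0).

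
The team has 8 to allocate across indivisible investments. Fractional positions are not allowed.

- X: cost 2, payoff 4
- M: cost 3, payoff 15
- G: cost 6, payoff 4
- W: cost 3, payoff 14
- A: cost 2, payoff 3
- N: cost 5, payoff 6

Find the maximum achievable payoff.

Treat it as a binary knapsack problem.
X + M + W: cost 2 + 3 + 3 = 8 ≤ 8, payoff 4 + 15 + 14 = 33.
M + W + A: cost 3 + 3 + 2 = 8 ≤ 8, payoff 15 + 14 + 3 = 32.
Best is X, M, and W with total payoff 33.

33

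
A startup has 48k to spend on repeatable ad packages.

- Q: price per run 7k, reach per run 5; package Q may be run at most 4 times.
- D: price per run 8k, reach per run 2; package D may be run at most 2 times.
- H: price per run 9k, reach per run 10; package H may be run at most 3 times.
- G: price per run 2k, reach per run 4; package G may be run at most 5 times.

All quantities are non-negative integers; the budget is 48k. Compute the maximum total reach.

55

1×Q, 3×H, and 5×G: price 44 ≤ 48, reach 1·5 + 3·10 + 5·4 = 55.
1×D, 3×H, and 5×G: price 45 ≤ 48, reach 1·2 + 3·10 + 5·4 = 52.
Best is 55.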